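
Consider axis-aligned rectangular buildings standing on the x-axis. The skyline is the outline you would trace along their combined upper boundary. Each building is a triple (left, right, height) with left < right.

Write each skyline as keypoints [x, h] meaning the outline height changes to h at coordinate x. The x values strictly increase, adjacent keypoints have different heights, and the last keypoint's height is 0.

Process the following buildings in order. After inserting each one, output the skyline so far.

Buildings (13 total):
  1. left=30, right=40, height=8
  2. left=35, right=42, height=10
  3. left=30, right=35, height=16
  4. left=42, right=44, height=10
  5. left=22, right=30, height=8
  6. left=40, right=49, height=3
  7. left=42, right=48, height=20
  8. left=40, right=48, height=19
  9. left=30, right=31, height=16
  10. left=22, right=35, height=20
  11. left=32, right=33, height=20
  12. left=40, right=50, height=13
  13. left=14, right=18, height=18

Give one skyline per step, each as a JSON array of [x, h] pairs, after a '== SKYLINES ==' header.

== SKYLINES ==
[[30,8],[40,0]]
[[30,8],[35,10],[42,0]]
[[30,16],[35,10],[42,0]]
[[30,16],[35,10],[44,0]]
[[22,8],[30,16],[35,10],[44,0]]
[[22,8],[30,16],[35,10],[44,3],[49,0]]
[[22,8],[30,16],[35,10],[42,20],[48,3],[49,0]]
[[22,8],[30,16],[35,10],[40,19],[42,20],[48,3],[49,0]]
[[22,8],[30,16],[35,10],[40,19],[42,20],[48,3],[49,0]]
[[22,20],[35,10],[40,19],[42,20],[48,3],[49,0]]
[[22,20],[35,10],[40,19],[42,20],[48,3],[49,0]]
[[22,20],[35,10],[40,19],[42,20],[48,13],[50,0]]
[[14,18],[18,0],[22,20],[35,10],[40,19],[42,20],[48,13],[50,0]]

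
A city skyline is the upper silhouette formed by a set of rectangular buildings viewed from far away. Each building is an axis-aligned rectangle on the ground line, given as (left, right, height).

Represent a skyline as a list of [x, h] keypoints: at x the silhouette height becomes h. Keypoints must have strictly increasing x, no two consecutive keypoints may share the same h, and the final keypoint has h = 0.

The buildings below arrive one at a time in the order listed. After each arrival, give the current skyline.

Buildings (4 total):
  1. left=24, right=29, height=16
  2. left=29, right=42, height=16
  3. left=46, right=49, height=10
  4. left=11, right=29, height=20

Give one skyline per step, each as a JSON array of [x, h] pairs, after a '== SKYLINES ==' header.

== SKYLINES ==
[[24,16],[29,0]]
[[24,16],[42,0]]
[[24,16],[42,0],[46,10],[49,0]]
[[11,20],[29,16],[42,0],[46,10],[49,0]]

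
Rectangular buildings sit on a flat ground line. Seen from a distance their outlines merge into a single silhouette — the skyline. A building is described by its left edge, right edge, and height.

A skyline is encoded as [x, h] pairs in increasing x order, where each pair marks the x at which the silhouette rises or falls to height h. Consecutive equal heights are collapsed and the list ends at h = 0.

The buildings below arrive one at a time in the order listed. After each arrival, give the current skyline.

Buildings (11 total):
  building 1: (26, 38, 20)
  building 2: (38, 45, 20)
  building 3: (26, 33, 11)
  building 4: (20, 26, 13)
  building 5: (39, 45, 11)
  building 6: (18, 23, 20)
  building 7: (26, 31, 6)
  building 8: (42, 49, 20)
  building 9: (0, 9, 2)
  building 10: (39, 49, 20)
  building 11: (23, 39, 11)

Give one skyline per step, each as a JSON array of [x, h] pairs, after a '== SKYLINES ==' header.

== SKYLINES ==
[[26,20],[38,0]]
[[26,20],[45,0]]
[[26,20],[45,0]]
[[20,13],[26,20],[45,0]]
[[20,13],[26,20],[45,0]]
[[18,20],[23,13],[26,20],[45,0]]
[[18,20],[23,13],[26,20],[45,0]]
[[18,20],[23,13],[26,20],[49,0]]
[[0,2],[9,0],[18,20],[23,13],[26,20],[49,0]]
[[0,2],[9,0],[18,20],[23,13],[26,20],[49,0]]
[[0,2],[9,0],[18,20],[23,13],[26,20],[49,0]]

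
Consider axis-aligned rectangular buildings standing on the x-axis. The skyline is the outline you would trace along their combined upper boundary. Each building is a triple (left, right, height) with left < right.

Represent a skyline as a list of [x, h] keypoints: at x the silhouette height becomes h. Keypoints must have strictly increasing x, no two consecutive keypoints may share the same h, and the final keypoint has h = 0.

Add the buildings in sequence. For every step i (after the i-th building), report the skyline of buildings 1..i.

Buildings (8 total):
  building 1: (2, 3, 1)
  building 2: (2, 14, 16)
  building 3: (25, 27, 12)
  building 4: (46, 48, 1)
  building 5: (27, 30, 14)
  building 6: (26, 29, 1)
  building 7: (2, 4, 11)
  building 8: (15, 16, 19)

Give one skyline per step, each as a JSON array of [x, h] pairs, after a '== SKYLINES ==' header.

== SKYLINES ==
[[2,1],[3,0]]
[[2,16],[14,0]]
[[2,16],[14,0],[25,12],[27,0]]
[[2,16],[14,0],[25,12],[27,0],[46,1],[48,0]]
[[2,16],[14,0],[25,12],[27,14],[30,0],[46,1],[48,0]]
[[2,16],[14,0],[25,12],[27,14],[30,0],[46,1],[48,0]]
[[2,16],[14,0],[25,12],[27,14],[30,0],[46,1],[48,0]]
[[2,16],[14,0],[15,19],[16,0],[25,12],[27,14],[30,0],[46,1],[48,0]]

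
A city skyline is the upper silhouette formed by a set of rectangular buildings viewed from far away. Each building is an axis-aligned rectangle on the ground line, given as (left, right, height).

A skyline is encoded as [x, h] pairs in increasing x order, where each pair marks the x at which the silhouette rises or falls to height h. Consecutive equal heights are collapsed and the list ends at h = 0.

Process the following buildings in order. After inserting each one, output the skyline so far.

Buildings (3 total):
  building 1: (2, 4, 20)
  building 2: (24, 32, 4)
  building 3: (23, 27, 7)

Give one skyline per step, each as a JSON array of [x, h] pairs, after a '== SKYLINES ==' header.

== SKYLINES ==
[[2,20],[4,0]]
[[2,20],[4,0],[24,4],[32,0]]
[[2,20],[4,0],[23,7],[27,4],[32,0]]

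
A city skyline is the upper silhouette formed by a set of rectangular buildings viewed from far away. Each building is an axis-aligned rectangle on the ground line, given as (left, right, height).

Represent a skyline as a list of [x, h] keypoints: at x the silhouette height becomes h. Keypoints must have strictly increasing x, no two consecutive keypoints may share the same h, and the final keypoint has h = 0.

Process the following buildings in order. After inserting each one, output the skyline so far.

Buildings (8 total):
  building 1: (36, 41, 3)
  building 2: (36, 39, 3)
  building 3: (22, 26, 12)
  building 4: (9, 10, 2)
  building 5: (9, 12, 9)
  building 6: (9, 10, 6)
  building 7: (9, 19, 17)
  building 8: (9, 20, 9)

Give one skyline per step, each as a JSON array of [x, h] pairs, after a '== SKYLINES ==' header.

== SKYLINES ==
[[36,3],[41,0]]
[[36,3],[41,0]]
[[22,12],[26,0],[36,3],[41,0]]
[[9,2],[10,0],[22,12],[26,0],[36,3],[41,0]]
[[9,9],[12,0],[22,12],[26,0],[36,3],[41,0]]
[[9,9],[12,0],[22,12],[26,0],[36,3],[41,0]]
[[9,17],[19,0],[22,12],[26,0],[36,3],[41,0]]
[[9,17],[19,9],[20,0],[22,12],[26,0],[36,3],[41,0]]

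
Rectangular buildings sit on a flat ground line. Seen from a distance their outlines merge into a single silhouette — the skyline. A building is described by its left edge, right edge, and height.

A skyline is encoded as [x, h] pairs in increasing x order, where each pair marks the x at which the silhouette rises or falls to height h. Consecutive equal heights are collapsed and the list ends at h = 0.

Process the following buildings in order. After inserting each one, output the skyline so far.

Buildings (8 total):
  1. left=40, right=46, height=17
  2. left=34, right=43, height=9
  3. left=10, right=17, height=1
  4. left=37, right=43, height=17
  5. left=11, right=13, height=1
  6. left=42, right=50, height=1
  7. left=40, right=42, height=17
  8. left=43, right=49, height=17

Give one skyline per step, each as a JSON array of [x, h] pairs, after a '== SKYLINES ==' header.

== SKYLINES ==
[[40,17],[46,0]]
[[34,9],[40,17],[46,0]]
[[10,1],[17,0],[34,9],[40,17],[46,0]]
[[10,1],[17,0],[34,9],[37,17],[46,0]]
[[10,1],[17,0],[34,9],[37,17],[46,0]]
[[10,1],[17,0],[34,9],[37,17],[46,1],[50,0]]
[[10,1],[17,0],[34,9],[37,17],[46,1],[50,0]]
[[10,1],[17,0],[34,9],[37,17],[49,1],[50,0]]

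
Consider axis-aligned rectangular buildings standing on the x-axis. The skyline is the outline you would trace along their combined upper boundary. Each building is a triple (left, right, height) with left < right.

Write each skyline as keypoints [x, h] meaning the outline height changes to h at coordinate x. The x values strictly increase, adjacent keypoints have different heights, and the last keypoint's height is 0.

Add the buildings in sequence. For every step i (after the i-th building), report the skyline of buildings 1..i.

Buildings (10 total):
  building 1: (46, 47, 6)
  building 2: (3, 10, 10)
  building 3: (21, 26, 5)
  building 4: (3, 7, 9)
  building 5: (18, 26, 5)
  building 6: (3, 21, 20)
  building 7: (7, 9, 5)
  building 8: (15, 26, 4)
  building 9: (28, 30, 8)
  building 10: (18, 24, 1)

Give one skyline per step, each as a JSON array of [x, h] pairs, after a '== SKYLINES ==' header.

== SKYLINES ==
[[46,6],[47,0]]
[[3,10],[10,0],[46,6],[47,0]]
[[3,10],[10,0],[21,5],[26,0],[46,6],[47,0]]
[[3,10],[10,0],[21,5],[26,0],[46,6],[47,0]]
[[3,10],[10,0],[18,5],[26,0],[46,6],[47,0]]
[[3,20],[21,5],[26,0],[46,6],[47,0]]
[[3,20],[21,5],[26,0],[46,6],[47,0]]
[[3,20],[21,5],[26,0],[46,6],[47,0]]
[[3,20],[21,5],[26,0],[28,8],[30,0],[46,6],[47,0]]
[[3,20],[21,5],[26,0],[28,8],[30,0],[46,6],[47,0]]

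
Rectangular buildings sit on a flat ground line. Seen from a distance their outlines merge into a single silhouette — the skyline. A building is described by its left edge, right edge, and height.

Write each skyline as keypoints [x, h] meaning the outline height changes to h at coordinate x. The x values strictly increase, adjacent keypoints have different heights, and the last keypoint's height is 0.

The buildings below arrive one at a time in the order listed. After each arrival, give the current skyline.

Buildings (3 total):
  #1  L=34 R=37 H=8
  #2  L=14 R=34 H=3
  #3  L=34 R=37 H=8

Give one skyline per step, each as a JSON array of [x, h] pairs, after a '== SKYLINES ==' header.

== SKYLINES ==
[[34,8],[37,0]]
[[14,3],[34,8],[37,0]]
[[14,3],[34,8],[37,0]]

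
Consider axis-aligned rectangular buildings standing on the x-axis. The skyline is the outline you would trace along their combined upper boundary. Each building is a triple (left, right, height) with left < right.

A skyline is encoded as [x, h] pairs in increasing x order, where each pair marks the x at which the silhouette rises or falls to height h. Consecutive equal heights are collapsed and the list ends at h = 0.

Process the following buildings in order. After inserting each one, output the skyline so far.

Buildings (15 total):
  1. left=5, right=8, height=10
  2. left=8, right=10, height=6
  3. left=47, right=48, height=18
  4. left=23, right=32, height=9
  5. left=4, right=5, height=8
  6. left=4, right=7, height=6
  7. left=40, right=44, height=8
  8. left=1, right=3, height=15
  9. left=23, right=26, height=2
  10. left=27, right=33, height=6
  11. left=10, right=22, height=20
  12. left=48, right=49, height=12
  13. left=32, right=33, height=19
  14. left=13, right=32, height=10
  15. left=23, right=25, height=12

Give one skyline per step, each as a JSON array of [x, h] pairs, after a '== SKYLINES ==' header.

== SKYLINES ==
[[5,10],[8,0]]
[[5,10],[8,6],[10,0]]
[[5,10],[8,6],[10,0],[47,18],[48,0]]
[[5,10],[8,6],[10,0],[23,9],[32,0],[47,18],[48,0]]
[[4,8],[5,10],[8,6],[10,0],[23,9],[32,0],[47,18],[48,0]]
[[4,8],[5,10],[8,6],[10,0],[23,9],[32,0],[47,18],[48,0]]
[[4,8],[5,10],[8,6],[10,0],[23,9],[32,0],[40,8],[44,0],[47,18],[48,0]]
[[1,15],[3,0],[4,8],[5,10],[8,6],[10,0],[23,9],[32,0],[40,8],[44,0],[47,18],[48,0]]
[[1,15],[3,0],[4,8],[5,10],[8,6],[10,0],[23,9],[32,0],[40,8],[44,0],[47,18],[48,0]]
[[1,15],[3,0],[4,8],[5,10],[8,6],[10,0],[23,9],[32,6],[33,0],[40,8],[44,0],[47,18],[48,0]]
[[1,15],[3,0],[4,8],[5,10],[8,6],[10,20],[22,0],[23,9],[32,6],[33,0],[40,8],[44,0],[47,18],[48,0]]
[[1,15],[3,0],[4,8],[5,10],[8,6],[10,20],[22,0],[23,9],[32,6],[33,0],[40,8],[44,0],[47,18],[48,12],[49,0]]
[[1,15],[3,0],[4,8],[5,10],[8,6],[10,20],[22,0],[23,9],[32,19],[33,0],[40,8],[44,0],[47,18],[48,12],[49,0]]
[[1,15],[3,0],[4,8],[5,10],[8,6],[10,20],[22,10],[32,19],[33,0],[40,8],[44,0],[47,18],[48,12],[49,0]]
[[1,15],[3,0],[4,8],[5,10],[8,6],[10,20],[22,10],[23,12],[25,10],[32,19],[33,0],[40,8],[44,0],[47,18],[48,12],[49,0]]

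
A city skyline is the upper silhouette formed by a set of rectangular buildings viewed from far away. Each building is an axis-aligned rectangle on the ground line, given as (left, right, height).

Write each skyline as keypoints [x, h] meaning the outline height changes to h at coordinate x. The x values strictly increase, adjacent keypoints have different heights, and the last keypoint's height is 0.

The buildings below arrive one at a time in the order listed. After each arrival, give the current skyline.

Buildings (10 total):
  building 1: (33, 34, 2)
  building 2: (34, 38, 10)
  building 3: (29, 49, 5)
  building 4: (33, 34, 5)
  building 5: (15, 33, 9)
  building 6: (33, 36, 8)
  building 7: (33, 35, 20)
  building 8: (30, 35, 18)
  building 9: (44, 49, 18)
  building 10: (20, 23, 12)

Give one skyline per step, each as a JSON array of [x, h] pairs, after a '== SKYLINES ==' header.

== SKYLINES ==
[[33,2],[34,0]]
[[33,2],[34,10],[38,0]]
[[29,5],[34,10],[38,5],[49,0]]
[[29,5],[34,10],[38,5],[49,0]]
[[15,9],[33,5],[34,10],[38,5],[49,0]]
[[15,9],[33,8],[34,10],[38,5],[49,0]]
[[15,9],[33,20],[35,10],[38,5],[49,0]]
[[15,9],[30,18],[33,20],[35,10],[38,5],[49,0]]
[[15,9],[30,18],[33,20],[35,10],[38,5],[44,18],[49,0]]
[[15,9],[20,12],[23,9],[30,18],[33,20],[35,10],[38,5],[44,18],[49,0]]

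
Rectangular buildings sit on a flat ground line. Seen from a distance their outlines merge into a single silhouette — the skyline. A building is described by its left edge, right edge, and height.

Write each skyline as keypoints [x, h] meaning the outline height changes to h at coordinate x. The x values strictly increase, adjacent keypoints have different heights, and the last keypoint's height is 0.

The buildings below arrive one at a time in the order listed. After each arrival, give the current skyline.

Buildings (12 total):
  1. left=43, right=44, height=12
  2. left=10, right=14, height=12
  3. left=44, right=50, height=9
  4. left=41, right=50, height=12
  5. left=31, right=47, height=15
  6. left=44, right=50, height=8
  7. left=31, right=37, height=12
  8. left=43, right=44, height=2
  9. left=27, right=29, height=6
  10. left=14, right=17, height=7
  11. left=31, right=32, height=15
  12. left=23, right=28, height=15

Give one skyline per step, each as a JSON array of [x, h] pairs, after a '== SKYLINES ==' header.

== SKYLINES ==
[[43,12],[44,0]]
[[10,12],[14,0],[43,12],[44,0]]
[[10,12],[14,0],[43,12],[44,9],[50,0]]
[[10,12],[14,0],[41,12],[50,0]]
[[10,12],[14,0],[31,15],[47,12],[50,0]]
[[10,12],[14,0],[31,15],[47,12],[50,0]]
[[10,12],[14,0],[31,15],[47,12],[50,0]]
[[10,12],[14,0],[31,15],[47,12],[50,0]]
[[10,12],[14,0],[27,6],[29,0],[31,15],[47,12],[50,0]]
[[10,12],[14,7],[17,0],[27,6],[29,0],[31,15],[47,12],[50,0]]
[[10,12],[14,7],[17,0],[27,6],[29,0],[31,15],[47,12],[50,0]]
[[10,12],[14,7],[17,0],[23,15],[28,6],[29,0],[31,15],[47,12],[50,0]]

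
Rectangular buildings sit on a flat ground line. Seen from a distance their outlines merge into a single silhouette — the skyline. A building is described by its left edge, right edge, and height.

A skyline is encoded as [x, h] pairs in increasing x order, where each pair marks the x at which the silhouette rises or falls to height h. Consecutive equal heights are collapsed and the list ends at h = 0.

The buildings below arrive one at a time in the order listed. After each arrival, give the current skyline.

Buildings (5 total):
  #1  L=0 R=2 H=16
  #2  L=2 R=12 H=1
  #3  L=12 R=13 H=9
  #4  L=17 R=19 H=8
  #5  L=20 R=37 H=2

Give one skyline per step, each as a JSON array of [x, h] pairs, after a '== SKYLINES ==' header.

== SKYLINES ==
[[0,16],[2,0]]
[[0,16],[2,1],[12,0]]
[[0,16],[2,1],[12,9],[13,0]]
[[0,16],[2,1],[12,9],[13,0],[17,8],[19,0]]
[[0,16],[2,1],[12,9],[13,0],[17,8],[19,0],[20,2],[37,0]]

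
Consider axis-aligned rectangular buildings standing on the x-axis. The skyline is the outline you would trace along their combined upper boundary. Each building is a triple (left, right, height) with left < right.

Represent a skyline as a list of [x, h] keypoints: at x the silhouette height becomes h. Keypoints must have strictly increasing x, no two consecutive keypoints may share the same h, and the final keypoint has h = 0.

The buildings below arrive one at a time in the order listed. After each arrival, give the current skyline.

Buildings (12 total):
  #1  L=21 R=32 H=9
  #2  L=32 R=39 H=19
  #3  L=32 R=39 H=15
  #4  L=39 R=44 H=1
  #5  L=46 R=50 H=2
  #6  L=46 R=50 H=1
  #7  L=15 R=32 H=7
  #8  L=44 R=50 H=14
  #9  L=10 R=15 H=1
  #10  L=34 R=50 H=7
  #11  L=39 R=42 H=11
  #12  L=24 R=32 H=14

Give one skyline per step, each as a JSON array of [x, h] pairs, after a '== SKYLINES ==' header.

== SKYLINES ==
[[21,9],[32,0]]
[[21,9],[32,19],[39,0]]
[[21,9],[32,19],[39,0]]
[[21,9],[32,19],[39,1],[44,0]]
[[21,9],[32,19],[39,1],[44,0],[46,2],[50,0]]
[[21,9],[32,19],[39,1],[44,0],[46,2],[50,0]]
[[15,7],[21,9],[32,19],[39,1],[44,0],[46,2],[50,0]]
[[15,7],[21,9],[32,19],[39,1],[44,14],[50,0]]
[[10,1],[15,7],[21,9],[32,19],[39,1],[44,14],[50,0]]
[[10,1],[15,7],[21,9],[32,19],[39,7],[44,14],[50,0]]
[[10,1],[15,7],[21,9],[32,19],[39,11],[42,7],[44,14],[50,0]]
[[10,1],[15,7],[21,9],[24,14],[32,19],[39,11],[42,7],[44,14],[50,0]]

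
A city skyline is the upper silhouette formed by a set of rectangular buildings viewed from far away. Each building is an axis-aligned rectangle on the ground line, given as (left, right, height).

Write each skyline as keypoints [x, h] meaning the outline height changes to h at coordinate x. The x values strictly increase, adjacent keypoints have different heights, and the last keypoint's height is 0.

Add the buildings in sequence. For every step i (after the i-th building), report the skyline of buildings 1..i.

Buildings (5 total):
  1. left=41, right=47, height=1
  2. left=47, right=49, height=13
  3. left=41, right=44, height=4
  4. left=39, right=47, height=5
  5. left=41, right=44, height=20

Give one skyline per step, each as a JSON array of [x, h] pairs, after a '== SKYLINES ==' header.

== SKYLINES ==
[[41,1],[47,0]]
[[41,1],[47,13],[49,0]]
[[41,4],[44,1],[47,13],[49,0]]
[[39,5],[47,13],[49,0]]
[[39,5],[41,20],[44,5],[47,13],[49,0]]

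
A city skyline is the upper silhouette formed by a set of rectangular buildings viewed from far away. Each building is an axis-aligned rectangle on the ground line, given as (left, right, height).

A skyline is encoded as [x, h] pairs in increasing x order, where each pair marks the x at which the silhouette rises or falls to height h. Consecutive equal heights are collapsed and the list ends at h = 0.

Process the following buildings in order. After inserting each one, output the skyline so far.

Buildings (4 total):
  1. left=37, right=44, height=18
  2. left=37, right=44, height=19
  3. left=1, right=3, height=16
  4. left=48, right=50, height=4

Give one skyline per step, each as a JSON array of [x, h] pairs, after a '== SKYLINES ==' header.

== SKYLINES ==
[[37,18],[44,0]]
[[37,19],[44,0]]
[[1,16],[3,0],[37,19],[44,0]]
[[1,16],[3,0],[37,19],[44,0],[48,4],[50,0]]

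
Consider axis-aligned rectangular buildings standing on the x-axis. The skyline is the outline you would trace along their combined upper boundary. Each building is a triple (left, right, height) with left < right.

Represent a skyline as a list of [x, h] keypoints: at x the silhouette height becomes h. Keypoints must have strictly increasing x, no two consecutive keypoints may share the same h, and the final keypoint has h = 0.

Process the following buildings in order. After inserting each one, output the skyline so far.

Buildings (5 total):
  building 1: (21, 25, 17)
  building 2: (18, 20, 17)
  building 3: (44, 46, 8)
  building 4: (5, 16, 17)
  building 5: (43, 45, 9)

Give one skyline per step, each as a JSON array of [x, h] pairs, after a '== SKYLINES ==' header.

== SKYLINES ==
[[21,17],[25,0]]
[[18,17],[20,0],[21,17],[25,0]]
[[18,17],[20,0],[21,17],[25,0],[44,8],[46,0]]
[[5,17],[16,0],[18,17],[20,0],[21,17],[25,0],[44,8],[46,0]]
[[5,17],[16,0],[18,17],[20,0],[21,17],[25,0],[43,9],[45,8],[46,0]]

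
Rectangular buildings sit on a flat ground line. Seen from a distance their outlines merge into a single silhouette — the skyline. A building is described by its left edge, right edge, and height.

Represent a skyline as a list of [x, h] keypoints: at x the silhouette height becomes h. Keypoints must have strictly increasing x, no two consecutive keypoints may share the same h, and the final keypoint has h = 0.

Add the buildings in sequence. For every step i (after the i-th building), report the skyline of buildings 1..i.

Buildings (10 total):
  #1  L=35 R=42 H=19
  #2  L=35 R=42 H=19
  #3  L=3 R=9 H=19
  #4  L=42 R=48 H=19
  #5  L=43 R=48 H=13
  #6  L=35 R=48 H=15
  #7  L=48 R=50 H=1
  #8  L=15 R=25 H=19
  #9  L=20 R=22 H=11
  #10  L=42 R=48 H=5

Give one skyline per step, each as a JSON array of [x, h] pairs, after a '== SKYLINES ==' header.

== SKYLINES ==
[[35,19],[42,0]]
[[35,19],[42,0]]
[[3,19],[9,0],[35,19],[42,0]]
[[3,19],[9,0],[35,19],[48,0]]
[[3,19],[9,0],[35,19],[48,0]]
[[3,19],[9,0],[35,19],[48,0]]
[[3,19],[9,0],[35,19],[48,1],[50,0]]
[[3,19],[9,0],[15,19],[25,0],[35,19],[48,1],[50,0]]
[[3,19],[9,0],[15,19],[25,0],[35,19],[48,1],[50,0]]
[[3,19],[9,0],[15,19],[25,0],[35,19],[48,1],[50,0]]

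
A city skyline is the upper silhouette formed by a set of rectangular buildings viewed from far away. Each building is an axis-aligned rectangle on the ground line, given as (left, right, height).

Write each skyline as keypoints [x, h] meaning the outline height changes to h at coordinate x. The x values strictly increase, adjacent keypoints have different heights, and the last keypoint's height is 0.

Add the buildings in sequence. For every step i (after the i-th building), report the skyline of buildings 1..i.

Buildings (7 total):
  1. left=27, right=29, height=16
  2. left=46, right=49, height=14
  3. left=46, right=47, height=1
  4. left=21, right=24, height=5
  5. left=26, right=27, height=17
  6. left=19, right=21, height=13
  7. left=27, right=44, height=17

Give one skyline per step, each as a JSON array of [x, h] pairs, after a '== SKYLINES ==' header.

== SKYLINES ==
[[27,16],[29,0]]
[[27,16],[29,0],[46,14],[49,0]]
[[27,16],[29,0],[46,14],[49,0]]
[[21,5],[24,0],[27,16],[29,0],[46,14],[49,0]]
[[21,5],[24,0],[26,17],[27,16],[29,0],[46,14],[49,0]]
[[19,13],[21,5],[24,0],[26,17],[27,16],[29,0],[46,14],[49,0]]
[[19,13],[21,5],[24,0],[26,17],[44,0],[46,14],[49,0]]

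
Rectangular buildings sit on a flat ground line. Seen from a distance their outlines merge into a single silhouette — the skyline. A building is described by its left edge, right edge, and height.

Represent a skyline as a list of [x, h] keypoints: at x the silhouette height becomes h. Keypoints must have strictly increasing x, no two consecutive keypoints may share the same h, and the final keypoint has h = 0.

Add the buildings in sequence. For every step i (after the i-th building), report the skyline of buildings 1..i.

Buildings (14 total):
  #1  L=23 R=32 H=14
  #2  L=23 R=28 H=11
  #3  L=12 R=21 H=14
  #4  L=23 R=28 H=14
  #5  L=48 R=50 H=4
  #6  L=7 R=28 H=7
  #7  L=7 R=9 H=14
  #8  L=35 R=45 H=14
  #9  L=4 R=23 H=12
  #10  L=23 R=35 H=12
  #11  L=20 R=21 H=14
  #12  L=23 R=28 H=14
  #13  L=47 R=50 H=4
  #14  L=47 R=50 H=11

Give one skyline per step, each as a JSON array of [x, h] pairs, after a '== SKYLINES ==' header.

== SKYLINES ==
[[23,14],[32,0]]
[[23,14],[32,0]]
[[12,14],[21,0],[23,14],[32,0]]
[[12,14],[21,0],[23,14],[32,0]]
[[12,14],[21,0],[23,14],[32,0],[48,4],[50,0]]
[[7,7],[12,14],[21,7],[23,14],[32,0],[48,4],[50,0]]
[[7,14],[9,7],[12,14],[21,7],[23,14],[32,0],[48,4],[50,0]]
[[7,14],[9,7],[12,14],[21,7],[23,14],[32,0],[35,14],[45,0],[48,4],[50,0]]
[[4,12],[7,14],[9,12],[12,14],[21,12],[23,14],[32,0],[35,14],[45,0],[48,4],[50,0]]
[[4,12],[7,14],[9,12],[12,14],[21,12],[23,14],[32,12],[35,14],[45,0],[48,4],[50,0]]
[[4,12],[7,14],[9,12],[12,14],[21,12],[23,14],[32,12],[35,14],[45,0],[48,4],[50,0]]
[[4,12],[7,14],[9,12],[12,14],[21,12],[23,14],[32,12],[35,14],[45,0],[48,4],[50,0]]
[[4,12],[7,14],[9,12],[12,14],[21,12],[23,14],[32,12],[35,14],[45,0],[47,4],[50,0]]
[[4,12],[7,14],[9,12],[12,14],[21,12],[23,14],[32,12],[35,14],[45,0],[47,11],[50,0]]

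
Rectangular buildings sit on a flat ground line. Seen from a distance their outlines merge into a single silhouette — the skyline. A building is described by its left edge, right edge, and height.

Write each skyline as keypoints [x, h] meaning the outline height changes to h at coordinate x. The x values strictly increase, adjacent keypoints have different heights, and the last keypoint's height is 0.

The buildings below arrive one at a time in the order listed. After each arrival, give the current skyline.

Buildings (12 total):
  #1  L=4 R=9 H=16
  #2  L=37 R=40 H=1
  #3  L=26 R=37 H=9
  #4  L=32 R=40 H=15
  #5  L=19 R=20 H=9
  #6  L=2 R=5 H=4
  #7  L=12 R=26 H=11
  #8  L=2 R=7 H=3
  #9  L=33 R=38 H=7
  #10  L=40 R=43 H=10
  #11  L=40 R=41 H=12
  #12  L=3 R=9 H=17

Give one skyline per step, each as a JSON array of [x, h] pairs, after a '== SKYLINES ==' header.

== SKYLINES ==
[[4,16],[9,0]]
[[4,16],[9,0],[37,1],[40,0]]
[[4,16],[9,0],[26,9],[37,1],[40,0]]
[[4,16],[9,0],[26,9],[32,15],[40,0]]
[[4,16],[9,0],[19,9],[20,0],[26,9],[32,15],[40,0]]
[[2,4],[4,16],[9,0],[19,9],[20,0],[26,9],[32,15],[40,0]]
[[2,4],[4,16],[9,0],[12,11],[26,9],[32,15],[40,0]]
[[2,4],[4,16],[9,0],[12,11],[26,9],[32,15],[40,0]]
[[2,4],[4,16],[9,0],[12,11],[26,9],[32,15],[40,0]]
[[2,4],[4,16],[9,0],[12,11],[26,9],[32,15],[40,10],[43,0]]
[[2,4],[4,16],[9,0],[12,11],[26,9],[32,15],[40,12],[41,10],[43,0]]
[[2,4],[3,17],[9,0],[12,11],[26,9],[32,15],[40,12],[41,10],[43,0]]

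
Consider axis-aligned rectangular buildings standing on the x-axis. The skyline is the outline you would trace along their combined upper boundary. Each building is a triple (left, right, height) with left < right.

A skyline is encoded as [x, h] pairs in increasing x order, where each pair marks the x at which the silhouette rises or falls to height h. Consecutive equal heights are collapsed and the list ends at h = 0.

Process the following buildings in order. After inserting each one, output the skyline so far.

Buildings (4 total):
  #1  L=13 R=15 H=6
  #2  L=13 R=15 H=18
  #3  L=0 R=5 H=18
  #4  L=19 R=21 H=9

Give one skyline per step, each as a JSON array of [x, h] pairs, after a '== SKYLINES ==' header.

== SKYLINES ==
[[13,6],[15,0]]
[[13,18],[15,0]]
[[0,18],[5,0],[13,18],[15,0]]
[[0,18],[5,0],[13,18],[15,0],[19,9],[21,0]]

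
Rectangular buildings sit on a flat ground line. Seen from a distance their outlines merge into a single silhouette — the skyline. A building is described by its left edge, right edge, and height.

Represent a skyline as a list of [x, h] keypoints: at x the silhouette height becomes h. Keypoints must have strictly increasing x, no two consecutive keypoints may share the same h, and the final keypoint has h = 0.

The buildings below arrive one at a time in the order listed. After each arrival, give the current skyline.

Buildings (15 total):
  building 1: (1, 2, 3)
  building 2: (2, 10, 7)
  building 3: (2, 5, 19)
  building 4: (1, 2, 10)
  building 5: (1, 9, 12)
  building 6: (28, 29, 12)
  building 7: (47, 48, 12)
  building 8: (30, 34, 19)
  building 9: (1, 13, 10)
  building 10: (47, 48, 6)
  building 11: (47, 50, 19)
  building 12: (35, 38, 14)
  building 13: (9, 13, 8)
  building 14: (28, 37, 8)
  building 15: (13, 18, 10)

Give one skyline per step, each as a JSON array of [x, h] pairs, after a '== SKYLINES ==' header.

== SKYLINES ==
[[1,3],[2,0]]
[[1,3],[2,7],[10,0]]
[[1,3],[2,19],[5,7],[10,0]]
[[1,10],[2,19],[5,7],[10,0]]
[[1,12],[2,19],[5,12],[9,7],[10,0]]
[[1,12],[2,19],[5,12],[9,7],[10,0],[28,12],[29,0]]
[[1,12],[2,19],[5,12],[9,7],[10,0],[28,12],[29,0],[47,12],[48,0]]
[[1,12],[2,19],[5,12],[9,7],[10,0],[28,12],[29,0],[30,19],[34,0],[47,12],[48,0]]
[[1,12],[2,19],[5,12],[9,10],[13,0],[28,12],[29,0],[30,19],[34,0],[47,12],[48,0]]
[[1,12],[2,19],[5,12],[9,10],[13,0],[28,12],[29,0],[30,19],[34,0],[47,12],[48,0]]
[[1,12],[2,19],[5,12],[9,10],[13,0],[28,12],[29,0],[30,19],[34,0],[47,19],[50,0]]
[[1,12],[2,19],[5,12],[9,10],[13,0],[28,12],[29,0],[30,19],[34,0],[35,14],[38,0],[47,19],[50,0]]
[[1,12],[2,19],[5,12],[9,10],[13,0],[28,12],[29,0],[30,19],[34,0],[35,14],[38,0],[47,19],[50,0]]
[[1,12],[2,19],[5,12],[9,10],[13,0],[28,12],[29,8],[30,19],[34,8],[35,14],[38,0],[47,19],[50,0]]
[[1,12],[2,19],[5,12],[9,10],[18,0],[28,12],[29,8],[30,19],[34,8],[35,14],[38,0],[47,19],[50,0]]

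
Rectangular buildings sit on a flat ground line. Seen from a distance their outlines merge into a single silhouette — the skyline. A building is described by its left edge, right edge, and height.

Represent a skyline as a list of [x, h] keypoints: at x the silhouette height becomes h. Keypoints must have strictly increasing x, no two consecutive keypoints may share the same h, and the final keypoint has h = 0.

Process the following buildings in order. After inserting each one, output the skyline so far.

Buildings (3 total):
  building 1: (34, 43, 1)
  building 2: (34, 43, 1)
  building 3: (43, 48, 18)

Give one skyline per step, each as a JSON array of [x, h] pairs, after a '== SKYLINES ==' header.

== SKYLINES ==
[[34,1],[43,0]]
[[34,1],[43,0]]
[[34,1],[43,18],[48,0]]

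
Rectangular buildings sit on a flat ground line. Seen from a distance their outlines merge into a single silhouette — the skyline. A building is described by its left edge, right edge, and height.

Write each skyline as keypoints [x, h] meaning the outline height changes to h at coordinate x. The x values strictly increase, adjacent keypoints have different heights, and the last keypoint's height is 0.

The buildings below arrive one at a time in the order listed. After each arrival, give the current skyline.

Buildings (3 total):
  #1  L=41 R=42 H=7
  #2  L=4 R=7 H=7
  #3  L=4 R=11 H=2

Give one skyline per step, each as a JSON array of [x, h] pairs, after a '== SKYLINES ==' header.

== SKYLINES ==
[[41,7],[42,0]]
[[4,7],[7,0],[41,7],[42,0]]
[[4,7],[7,2],[11,0],[41,7],[42,0]]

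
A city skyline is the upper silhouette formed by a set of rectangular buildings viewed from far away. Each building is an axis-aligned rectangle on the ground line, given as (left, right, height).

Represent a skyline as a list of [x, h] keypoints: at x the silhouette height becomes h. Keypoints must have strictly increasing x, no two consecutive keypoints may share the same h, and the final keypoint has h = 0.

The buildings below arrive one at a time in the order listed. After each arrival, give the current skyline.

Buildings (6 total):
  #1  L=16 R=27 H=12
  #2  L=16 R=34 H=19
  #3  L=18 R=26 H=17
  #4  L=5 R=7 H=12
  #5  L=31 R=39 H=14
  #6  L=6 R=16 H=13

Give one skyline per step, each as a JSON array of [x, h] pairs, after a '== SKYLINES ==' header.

== SKYLINES ==
[[16,12],[27,0]]
[[16,19],[34,0]]
[[16,19],[34,0]]
[[5,12],[7,0],[16,19],[34,0]]
[[5,12],[7,0],[16,19],[34,14],[39,0]]
[[5,12],[6,13],[16,19],[34,14],[39,0]]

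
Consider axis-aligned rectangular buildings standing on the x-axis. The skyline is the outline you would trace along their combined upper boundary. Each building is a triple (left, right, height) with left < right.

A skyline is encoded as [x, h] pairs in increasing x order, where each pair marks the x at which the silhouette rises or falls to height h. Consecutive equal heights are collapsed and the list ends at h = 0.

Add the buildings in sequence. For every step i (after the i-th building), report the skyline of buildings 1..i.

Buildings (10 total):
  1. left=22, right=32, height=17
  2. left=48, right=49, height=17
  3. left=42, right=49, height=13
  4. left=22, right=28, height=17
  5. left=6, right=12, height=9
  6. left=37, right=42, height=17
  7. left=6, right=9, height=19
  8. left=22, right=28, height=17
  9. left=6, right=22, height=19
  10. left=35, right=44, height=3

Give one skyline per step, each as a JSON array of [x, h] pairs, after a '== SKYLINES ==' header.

== SKYLINES ==
[[22,17],[32,0]]
[[22,17],[32,0],[48,17],[49,0]]
[[22,17],[32,0],[42,13],[48,17],[49,0]]
[[22,17],[32,0],[42,13],[48,17],[49,0]]
[[6,9],[12,0],[22,17],[32,0],[42,13],[48,17],[49,0]]
[[6,9],[12,0],[22,17],[32,0],[37,17],[42,13],[48,17],[49,0]]
[[6,19],[9,9],[12,0],[22,17],[32,0],[37,17],[42,13],[48,17],[49,0]]
[[6,19],[9,9],[12,0],[22,17],[32,0],[37,17],[42,13],[48,17],[49,0]]
[[6,19],[22,17],[32,0],[37,17],[42,13],[48,17],[49,0]]
[[6,19],[22,17],[32,0],[35,3],[37,17],[42,13],[48,17],[49,0]]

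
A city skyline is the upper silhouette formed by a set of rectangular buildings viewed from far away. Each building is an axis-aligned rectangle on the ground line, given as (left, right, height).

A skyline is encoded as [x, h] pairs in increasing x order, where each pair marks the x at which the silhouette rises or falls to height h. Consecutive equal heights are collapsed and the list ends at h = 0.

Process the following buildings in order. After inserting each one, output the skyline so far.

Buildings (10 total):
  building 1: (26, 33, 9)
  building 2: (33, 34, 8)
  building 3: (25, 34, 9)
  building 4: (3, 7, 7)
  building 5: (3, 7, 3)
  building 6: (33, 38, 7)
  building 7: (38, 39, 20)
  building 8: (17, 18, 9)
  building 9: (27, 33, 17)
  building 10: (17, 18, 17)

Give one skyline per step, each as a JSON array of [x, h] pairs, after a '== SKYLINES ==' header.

== SKYLINES ==
[[26,9],[33,0]]
[[26,9],[33,8],[34,0]]
[[25,9],[34,0]]
[[3,7],[7,0],[25,9],[34,0]]
[[3,7],[7,0],[25,9],[34,0]]
[[3,7],[7,0],[25,9],[34,7],[38,0]]
[[3,7],[7,0],[25,9],[34,7],[38,20],[39,0]]
[[3,7],[7,0],[17,9],[18,0],[25,9],[34,7],[38,20],[39,0]]
[[3,7],[7,0],[17,9],[18,0],[25,9],[27,17],[33,9],[34,7],[38,20],[39,0]]
[[3,7],[7,0],[17,17],[18,0],[25,9],[27,17],[33,9],[34,7],[38,20],[39,0]]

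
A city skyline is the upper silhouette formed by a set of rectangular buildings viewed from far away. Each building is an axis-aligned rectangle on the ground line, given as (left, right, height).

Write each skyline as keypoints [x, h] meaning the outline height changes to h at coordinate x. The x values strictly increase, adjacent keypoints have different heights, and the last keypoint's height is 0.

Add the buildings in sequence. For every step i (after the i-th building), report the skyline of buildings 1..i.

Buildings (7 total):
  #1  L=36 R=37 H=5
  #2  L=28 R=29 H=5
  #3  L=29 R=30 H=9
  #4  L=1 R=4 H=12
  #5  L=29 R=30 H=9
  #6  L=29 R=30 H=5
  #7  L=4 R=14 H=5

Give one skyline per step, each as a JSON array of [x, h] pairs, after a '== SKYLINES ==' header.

== SKYLINES ==
[[36,5],[37,0]]
[[28,5],[29,0],[36,5],[37,0]]
[[28,5],[29,9],[30,0],[36,5],[37,0]]
[[1,12],[4,0],[28,5],[29,9],[30,0],[36,5],[37,0]]
[[1,12],[4,0],[28,5],[29,9],[30,0],[36,5],[37,0]]
[[1,12],[4,0],[28,5],[29,9],[30,0],[36,5],[37,0]]
[[1,12],[4,5],[14,0],[28,5],[29,9],[30,0],[36,5],[37,0]]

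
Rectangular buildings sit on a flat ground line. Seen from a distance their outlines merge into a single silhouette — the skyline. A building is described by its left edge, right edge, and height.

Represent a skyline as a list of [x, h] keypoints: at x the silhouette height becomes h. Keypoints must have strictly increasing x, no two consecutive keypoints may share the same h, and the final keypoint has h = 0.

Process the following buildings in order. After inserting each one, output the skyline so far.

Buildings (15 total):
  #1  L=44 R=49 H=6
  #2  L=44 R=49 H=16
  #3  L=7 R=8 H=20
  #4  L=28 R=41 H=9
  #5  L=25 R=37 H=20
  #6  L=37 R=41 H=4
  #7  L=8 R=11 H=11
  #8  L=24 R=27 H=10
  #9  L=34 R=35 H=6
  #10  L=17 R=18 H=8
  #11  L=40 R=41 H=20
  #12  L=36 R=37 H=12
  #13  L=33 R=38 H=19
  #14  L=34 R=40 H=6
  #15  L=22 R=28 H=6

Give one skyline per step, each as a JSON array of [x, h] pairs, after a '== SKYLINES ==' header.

== SKYLINES ==
[[44,6],[49,0]]
[[44,16],[49,0]]
[[7,20],[8,0],[44,16],[49,0]]
[[7,20],[8,0],[28,9],[41,0],[44,16],[49,0]]
[[7,20],[8,0],[25,20],[37,9],[41,0],[44,16],[49,0]]
[[7,20],[8,0],[25,20],[37,9],[41,0],[44,16],[49,0]]
[[7,20],[8,11],[11,0],[25,20],[37,9],[41,0],[44,16],[49,0]]
[[7,20],[8,11],[11,0],[24,10],[25,20],[37,9],[41,0],[44,16],[49,0]]
[[7,20],[8,11],[11,0],[24,10],[25,20],[37,9],[41,0],[44,16],[49,0]]
[[7,20],[8,11],[11,0],[17,8],[18,0],[24,10],[25,20],[37,9],[41,0],[44,16],[49,0]]
[[7,20],[8,11],[11,0],[17,8],[18,0],[24,10],[25,20],[37,9],[40,20],[41,0],[44,16],[49,0]]
[[7,20],[8,11],[11,0],[17,8],[18,0],[24,10],[25,20],[37,9],[40,20],[41,0],[44,16],[49,0]]
[[7,20],[8,11],[11,0],[17,8],[18,0],[24,10],[25,20],[37,19],[38,9],[40,20],[41,0],[44,16],[49,0]]
[[7,20],[8,11],[11,0],[17,8],[18,0],[24,10],[25,20],[37,19],[38,9],[40,20],[41,0],[44,16],[49,0]]
[[7,20],[8,11],[11,0],[17,8],[18,0],[22,6],[24,10],[25,20],[37,19],[38,9],[40,20],[41,0],[44,16],[49,0]]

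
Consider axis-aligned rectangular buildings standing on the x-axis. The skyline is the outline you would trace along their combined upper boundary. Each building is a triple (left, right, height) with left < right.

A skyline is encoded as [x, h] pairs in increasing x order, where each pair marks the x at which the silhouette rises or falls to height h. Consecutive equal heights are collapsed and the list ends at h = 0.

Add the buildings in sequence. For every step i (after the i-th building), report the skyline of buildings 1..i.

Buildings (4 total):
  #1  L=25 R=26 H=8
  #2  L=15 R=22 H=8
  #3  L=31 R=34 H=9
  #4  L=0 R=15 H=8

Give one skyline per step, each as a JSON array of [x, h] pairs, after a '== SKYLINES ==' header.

== SKYLINES ==
[[25,8],[26,0]]
[[15,8],[22,0],[25,8],[26,0]]
[[15,8],[22,0],[25,8],[26,0],[31,9],[34,0]]
[[0,8],[22,0],[25,8],[26,0],[31,9],[34,0]]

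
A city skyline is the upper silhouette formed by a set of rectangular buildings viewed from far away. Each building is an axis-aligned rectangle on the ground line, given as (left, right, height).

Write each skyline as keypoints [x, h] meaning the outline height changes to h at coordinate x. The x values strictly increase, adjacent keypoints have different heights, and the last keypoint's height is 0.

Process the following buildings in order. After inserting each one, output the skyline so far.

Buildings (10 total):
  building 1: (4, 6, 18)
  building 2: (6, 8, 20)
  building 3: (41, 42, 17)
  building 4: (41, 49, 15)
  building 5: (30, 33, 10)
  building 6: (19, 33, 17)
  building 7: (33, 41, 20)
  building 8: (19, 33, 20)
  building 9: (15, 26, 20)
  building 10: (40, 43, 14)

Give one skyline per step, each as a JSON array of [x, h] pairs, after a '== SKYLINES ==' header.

== SKYLINES ==
[[4,18],[6,0]]
[[4,18],[6,20],[8,0]]
[[4,18],[6,20],[8,0],[41,17],[42,0]]
[[4,18],[6,20],[8,0],[41,17],[42,15],[49,0]]
[[4,18],[6,20],[8,0],[30,10],[33,0],[41,17],[42,15],[49,0]]
[[4,18],[6,20],[8,0],[19,17],[33,0],[41,17],[42,15],[49,0]]
[[4,18],[6,20],[8,0],[19,17],[33,20],[41,17],[42,15],[49,0]]
[[4,18],[6,20],[8,0],[19,20],[41,17],[42,15],[49,0]]
[[4,18],[6,20],[8,0],[15,20],[41,17],[42,15],[49,0]]
[[4,18],[6,20],[8,0],[15,20],[41,17],[42,15],[49,0]]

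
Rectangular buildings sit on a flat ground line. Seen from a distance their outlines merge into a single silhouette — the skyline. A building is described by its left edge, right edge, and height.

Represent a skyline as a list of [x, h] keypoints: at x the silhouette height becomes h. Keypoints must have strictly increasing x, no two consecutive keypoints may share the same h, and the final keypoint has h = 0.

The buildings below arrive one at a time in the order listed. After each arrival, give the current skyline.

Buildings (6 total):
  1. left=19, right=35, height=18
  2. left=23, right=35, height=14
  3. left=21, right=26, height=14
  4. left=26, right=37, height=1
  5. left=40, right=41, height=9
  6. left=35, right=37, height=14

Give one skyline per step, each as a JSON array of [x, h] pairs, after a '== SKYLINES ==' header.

== SKYLINES ==
[[19,18],[35,0]]
[[19,18],[35,0]]
[[19,18],[35,0]]
[[19,18],[35,1],[37,0]]
[[19,18],[35,1],[37,0],[40,9],[41,0]]
[[19,18],[35,14],[37,0],[40,9],[41,0]]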